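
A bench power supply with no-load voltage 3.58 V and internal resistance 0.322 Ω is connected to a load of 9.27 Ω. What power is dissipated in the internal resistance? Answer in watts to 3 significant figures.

0.0449 W

The source's internal resistance is just another series element carrying I; its dissipation is I²r.
I = ε / (r + R) = 3.58 / (0.322 + 9.27) = 0.3732 A
P_int = I² r = (0.3732)² × 0.322 = 0.04485 W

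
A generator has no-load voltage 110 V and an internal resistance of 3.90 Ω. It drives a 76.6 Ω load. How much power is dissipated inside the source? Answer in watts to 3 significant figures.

7.28 W

Internal loss is I²r, with I set by the total series resistance r+R.
I = ε / (r + R) = 110 / (3.90 + 76.6) = 1.366 A
P_int = I² r = (1.366)² × 3.90 = 7.282 W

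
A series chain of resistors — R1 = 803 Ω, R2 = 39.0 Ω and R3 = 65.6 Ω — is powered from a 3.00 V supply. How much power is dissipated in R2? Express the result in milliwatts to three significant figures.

0.426 mW

Since the resistors are in series they all carry the loop current I = V/R_total; the power in any one is I²R.
R_total = 803 + 39.0 + 65.6 = 907.6 Ω
I = V / R_total = 3.00 / 907.6 = 0.003305 A
P_R2 = I² × R2 = (0.003305)² × 39.0 = 0.0004261 W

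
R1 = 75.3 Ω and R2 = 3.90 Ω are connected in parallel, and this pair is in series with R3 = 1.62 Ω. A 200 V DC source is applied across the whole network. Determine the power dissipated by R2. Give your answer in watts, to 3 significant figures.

4970 W

Reduce the parallel combination to a single R_p; the circuit then becomes R_p in series with the remaining resistor.
R_p = (75.3×3.90)/(75.3+3.90) = 3.708 Ω
R_total = R_p + 1.62 = 3.708 + 1.62 = 5.328 Ω
I = V / R_total = 200 / 5.328 = 37.54 A
Voltage across the parallel pair: V_p = I × R_p = 37.54 × 3.708 = 139.2 V
R2 sits across V_p; its power is V_p²/R.
P_R2 = (139.2)² / 3.90 = 4968 W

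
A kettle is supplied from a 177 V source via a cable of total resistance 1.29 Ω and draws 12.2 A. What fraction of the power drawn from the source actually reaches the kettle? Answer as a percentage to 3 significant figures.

91.1 %

The cable carries the full 12.2 A.
P_line = I² R_line = (12.20)² × 1.29 = 192.0 W
P_source = V I = 177 × 12.20 = 2159 W; P_load = 1967 W
η = P_load / P_source = 1967 / 2159 = 0.9111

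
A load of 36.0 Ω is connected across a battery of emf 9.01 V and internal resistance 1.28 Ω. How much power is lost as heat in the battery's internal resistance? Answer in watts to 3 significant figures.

0.0748 W

The source's internal resistance is just another series element carrying I; its dissipation is I²r.
I = ε / (r + R) = 9.01 / (1.28 + 36.0) = 0.2417 A
P_int = I² r = (0.2417)² × 1.28 = 0.07477 W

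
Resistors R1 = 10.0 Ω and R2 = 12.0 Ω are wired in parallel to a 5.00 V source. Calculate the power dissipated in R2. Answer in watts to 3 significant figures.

2.08 W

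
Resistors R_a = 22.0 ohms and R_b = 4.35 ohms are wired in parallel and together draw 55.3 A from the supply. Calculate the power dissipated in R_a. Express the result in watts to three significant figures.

1830 W

Only the total current is stated, so first find the parallel equivalent to get the voltage across the combination.
1/R_eq = 1/22.0 + 1/4.35 ⇒ R_eq = 3.632 Ω
V = I_total × R_eq = 55.30 × 3.632 = 200.8 V
P_R_a = V² / R_a = (200.8)² / 22.0 = 1834 W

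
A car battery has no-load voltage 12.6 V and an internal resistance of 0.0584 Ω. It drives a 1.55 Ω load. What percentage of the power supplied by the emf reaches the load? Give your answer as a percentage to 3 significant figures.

Both r and R carry the same current, so the power split is just the resistance split: η = R/(R+r).
η = R / (R + r) = 1.55 / (1.55 + 0.0584) = 0.9637

96.4 %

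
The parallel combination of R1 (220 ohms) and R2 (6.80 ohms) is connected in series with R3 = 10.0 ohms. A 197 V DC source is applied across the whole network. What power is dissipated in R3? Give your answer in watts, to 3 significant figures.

1410 W

Collapse the R1‖R2 pair into one equivalent R_p; then R_p and R3 form a series string.
R_p = (220×6.80)/(220+6.80) = 6.596 Ω
R_total = R_p + 10.0 = 6.596 + 10.0 = 16.60 Ω
I = V / R_total = 197 / 16.60 = 11.87 A
All the supply current flows through R3; use P = I²R3.
P_R3 = (11.87)² × 10.0 = 1409 W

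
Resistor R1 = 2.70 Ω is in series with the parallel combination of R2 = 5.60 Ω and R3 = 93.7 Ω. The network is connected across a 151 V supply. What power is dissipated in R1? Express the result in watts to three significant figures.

966 W

Replace R2 and R3 with their parallel equivalent so the circuit becomes R1 in series with R_p.
R_p = (5.60×93.7)/(5.60+93.7) = 5.284 Ω
R_total = 2.70 + 5.284 = 7.984 Ω
I = V / R_total = 151 / 7.984 = 18.91 A
The full supply current passes through R1: P = I²R.
P_R1 = (18.91)² × 2.70 = 965.7 W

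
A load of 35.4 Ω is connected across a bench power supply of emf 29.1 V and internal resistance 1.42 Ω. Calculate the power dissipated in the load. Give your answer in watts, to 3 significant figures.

22.1 W

The internal resistance and the load are in series, so the same I flows through both; get I from ε/(r+R), then I²R for the load.
I = ε / (r + R) = 29.1 / (1.42 + 35.4) = 0.7903 A
P_load = I² R = (0.7903)² × 35.4 = 22.11 W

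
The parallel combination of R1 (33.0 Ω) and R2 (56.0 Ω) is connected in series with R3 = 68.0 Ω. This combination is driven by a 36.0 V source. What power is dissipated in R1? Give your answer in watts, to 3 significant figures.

Reduce the parallel combination to a single R_p; the circuit then becomes R_p in series with the remaining resistor.
R_p = (33.0×56.0)/(33.0+56.0) = 20.76 Ω
R_total = R_p + 68.0 = 20.76 + 68.0 = 88.76 Ω
I = V / R_total = 36.0 / 88.76 = 0.4056 A
Voltage across the parallel pair: V_p = I × R_p = 0.4056 × 20.76 = 8.421 V
Use P = V²/R for R1 with V = V_p.
P_R1 = (8.421)² / 33.0 = 2.149 W

2.15 W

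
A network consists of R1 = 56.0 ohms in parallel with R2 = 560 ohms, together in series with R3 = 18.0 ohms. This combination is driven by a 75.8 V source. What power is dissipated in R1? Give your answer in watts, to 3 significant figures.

Combine R1 and R2 into their parallel equivalent first, reducing the network to two series resistors.
R_p = (56.0×560)/(56.0+560) = 50.91 Ω
R_total = R_p + 18.0 = 50.91 + 18.0 = 68.91 Ω
I = V / R_total = 75.8 / 68.91 = 1.100 A
Voltage across the parallel pair: V_p = I × R_p = 1.100 × 50.91 = 56.00 V
R1 sits across V_p; its power is V_p²/R.
P_R1 = (56.00)² / 56.0 = 56.00 W

56.0 W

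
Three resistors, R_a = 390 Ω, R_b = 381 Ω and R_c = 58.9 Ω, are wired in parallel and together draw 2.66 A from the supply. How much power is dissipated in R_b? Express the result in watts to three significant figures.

37.8 W

Only the total current is stated, so first find the parallel equivalent to get the voltage across the combination.
1/R_eq = 1/390 + 1/381 + 1/58.9 ⇒ R_eq = 45.11 Ω
V = I_total × R_eq = 2.660 × 45.11 = 120.0 V
P_R_b = V² / R_b = (120.0)² / 381 = 37.80 W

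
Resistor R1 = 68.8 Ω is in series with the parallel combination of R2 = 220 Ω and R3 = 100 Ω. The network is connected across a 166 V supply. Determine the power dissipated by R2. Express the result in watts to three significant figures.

Reduce the parallel pair to R_p first; the network is then a simple series string.
R_p = (220×100)/(220+100) = 68.75 Ω
R_total = 68.8 + 68.75 = 137.6 Ω
I = V / R_total = 166 / 137.6 = 1.207 A
Voltage across the parallel pair: V_p = I × R_p = 1.207 × 68.75 = 82.97 V
R2 is across V_p, so use P = V²/R for that branch.
P_R2 = (82.97)² / 220 = 31.29 W

31.3 W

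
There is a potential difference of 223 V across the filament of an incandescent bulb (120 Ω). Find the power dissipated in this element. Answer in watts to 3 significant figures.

414 W

Voltage and resistance are given, so P = V²/R is the one-step route.
P = (223 V)² / 120 Ω = 414.4 W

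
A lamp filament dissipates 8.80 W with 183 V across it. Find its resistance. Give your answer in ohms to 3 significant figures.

3810 Ω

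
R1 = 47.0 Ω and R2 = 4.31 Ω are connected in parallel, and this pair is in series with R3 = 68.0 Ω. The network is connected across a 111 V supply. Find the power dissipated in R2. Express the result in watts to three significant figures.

Reduce the parallel combination to a single R_p; the circuit then becomes R_p in series with the remaining resistor.
R_p = (47.0×4.31)/(47.0+4.31) = 3.948 Ω
R_total = R_p + 68.0 = 3.948 + 68.0 = 71.95 Ω
I = V / R_total = 111 / 71.95 = 1.543 A
Voltage across the parallel pair: V_p = I × R_p = 1.543 × 3.948 = 6.091 V
R2 sits across V_p; its power is V_p²/R.
P_R2 = (6.091)² / 4.31 = 8.608 W

8.61 W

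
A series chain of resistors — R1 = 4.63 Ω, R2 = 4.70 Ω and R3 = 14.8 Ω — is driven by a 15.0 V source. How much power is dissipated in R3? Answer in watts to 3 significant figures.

5.72 W

Since the resistors are in series they all carry the loop current I = V/R_total; the power in any one is I²R.
R_total = 4.63 + 4.70 + 14.8 = 24.13 Ω
I = V / R_total = 15.0 / 24.13 = 0.6216 A
P_R3 = I² × R3 = (0.6216)² × 14.8 = 5.719 W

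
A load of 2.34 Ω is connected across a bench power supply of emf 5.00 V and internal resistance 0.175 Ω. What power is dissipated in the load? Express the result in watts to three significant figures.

9.25 W

The internal resistance and the load are in series, so the same I flows through both; get I from ε/(r+R), then I²R for the load.
I = ε / (r + R) = 5.00 / (0.175 + 2.34) = 1.988 A
P_load = I² R = (1.988)² × 2.34 = 9.249 W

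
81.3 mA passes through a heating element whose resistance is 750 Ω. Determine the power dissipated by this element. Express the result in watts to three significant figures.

4.96 W

Current and resistance are given, so P = I²R is the direct form.
P = (0.08130 A)² × 750 Ω = 4.957 W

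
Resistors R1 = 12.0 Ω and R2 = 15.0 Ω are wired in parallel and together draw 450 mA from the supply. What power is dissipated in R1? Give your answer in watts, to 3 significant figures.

Parallel branches share V, not I — compute V via R_eq, then use V²/R for the target branch.
1/R_eq = 1/12.0 + 1/15.0 ⇒ R_eq = 6.667 Ω
V = I_total × R_eq = 0.4500 × 6.667 = 3.000 V
P_R1 = V² / R1 = (3.000)² / 12.0 = 0.7500 W

0.750 W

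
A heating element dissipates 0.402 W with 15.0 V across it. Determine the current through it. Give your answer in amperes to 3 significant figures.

0.0268 A

Rearranging the power relation for the two known quantities gives I = P / V.
I = 0.402 / 15.0 = 0.02680 A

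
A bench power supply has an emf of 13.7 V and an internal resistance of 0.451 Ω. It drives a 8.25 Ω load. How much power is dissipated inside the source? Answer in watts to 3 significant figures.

The source's internal resistance is just another series element carrying I; its dissipation is I²r.
I = ε / (r + R) = 13.7 / (0.451 + 8.25) = 1.575 A
P_int = I² r = (1.575)² × 0.451 = 1.118 W

1.12 W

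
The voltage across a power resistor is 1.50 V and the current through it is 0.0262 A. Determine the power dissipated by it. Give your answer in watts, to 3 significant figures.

Since both terminal voltage and current are stated, P = V I gives the power in one step.
P = 1.50 V × 0.02620 A = 0.03930 W

0.0393 W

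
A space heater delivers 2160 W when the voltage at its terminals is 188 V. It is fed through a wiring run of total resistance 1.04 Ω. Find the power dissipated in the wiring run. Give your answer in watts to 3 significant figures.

Only the current and the line resistance are needed for the I²R loss.
I = P / V = 2160 / 188 = 11.49 A through the wiring run.
P_line = I² R_line = (11.49)² × 1.04 = 137.3 W

137 W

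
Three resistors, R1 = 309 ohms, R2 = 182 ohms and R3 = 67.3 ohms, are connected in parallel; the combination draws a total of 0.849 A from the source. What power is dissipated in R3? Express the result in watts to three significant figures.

19.2 W

The branches share the same voltage, but only the total current is given — find V from the equivalent resistance first.
1/R_eq = 1/309 + 1/182 + 1/67.3 ⇒ R_eq = 42.39 Ω
V = I_total × R_eq = 0.8490 × 42.39 = 35.99 V
P_R3 = V² / R3 = (35.99)² / 67.3 = 19.25 W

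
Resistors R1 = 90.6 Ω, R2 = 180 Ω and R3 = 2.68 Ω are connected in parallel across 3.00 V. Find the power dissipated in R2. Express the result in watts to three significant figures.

Every branch has 3.00 V across it, so for R2 the power is simply V²/R.
P_R2 = V² / R2 = (3.00)² / 180 Ω = 0.05000 W

0.0500 W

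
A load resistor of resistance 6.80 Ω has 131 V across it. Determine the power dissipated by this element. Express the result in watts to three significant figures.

We know the drop across the element and its resistance — P = V²/R, one step.
P = (131 V)² / 6.80 Ω = 2524 W

2520 W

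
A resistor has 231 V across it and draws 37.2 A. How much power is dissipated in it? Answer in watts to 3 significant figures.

8590 W

Since both terminal voltage and current are stated, P = V I gives the power in one step.
P = 231 V × 37.20 A = 8593 W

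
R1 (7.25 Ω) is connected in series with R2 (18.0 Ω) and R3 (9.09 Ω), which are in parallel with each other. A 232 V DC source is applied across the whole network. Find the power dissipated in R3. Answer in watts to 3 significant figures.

1220 W

Reduce the parallel pair to R_p first; the network is then a simple series string.
R_p = (18.0×9.09)/(18.0+9.09) = 6.040 Ω
R_total = 7.25 + 6.040 = 13.29 Ω
I = V / R_total = 232 / 13.29 = 17.46 A
Voltage across the parallel pair: V_p = I × R_p = 17.46 × 6.040 = 105.4 V
With V_p across R3, its power is V_p²/R3.
P_R3 = (105.4)² / 9.09 = 1223 W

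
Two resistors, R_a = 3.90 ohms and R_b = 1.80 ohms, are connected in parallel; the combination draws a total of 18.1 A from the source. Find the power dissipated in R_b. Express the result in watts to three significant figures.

Only the total current is stated, so first find the parallel equivalent to get the voltage across the combination.
1/R_eq = 1/3.90 + 1/1.80 ⇒ R_eq = 1.232 Ω
V = I_total × R_eq = 18.10 × 1.232 = 22.29 V
P_R_b = V² / R_b = (22.29)² / 1.80 = 276.1 W

276 W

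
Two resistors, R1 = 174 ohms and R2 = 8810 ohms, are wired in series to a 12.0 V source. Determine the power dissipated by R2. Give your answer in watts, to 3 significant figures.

0.0157 W

Every series element carries the same I. Get I from the total resistance, then P = I² × R2.
R_total = 174 + 8810 = 8984 Ω
I = V / R_total = 12.0 / 8984 = 0.001336 A
P_R2 = I² × R2 = (0.001336)² × 8810 = 0.01572 W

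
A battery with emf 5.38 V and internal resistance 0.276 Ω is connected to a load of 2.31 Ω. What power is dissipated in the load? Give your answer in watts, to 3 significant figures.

10.0 W

The internal resistance and the load are in series, so the same I flows through both; get I from ε/(r+R), then I²R for the load.
I = ε / (r + R) = 5.38 / (0.276 + 2.31) = 2.080 A
P_load = I² R = (2.080)² × 2.31 = 9.998 W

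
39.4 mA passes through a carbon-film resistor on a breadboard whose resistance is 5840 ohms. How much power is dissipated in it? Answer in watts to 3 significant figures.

9.07 W

Current and resistance are given, so P = I²R is the direct form.
P = (0.03940 A)² × 5840 Ω = 9.066 W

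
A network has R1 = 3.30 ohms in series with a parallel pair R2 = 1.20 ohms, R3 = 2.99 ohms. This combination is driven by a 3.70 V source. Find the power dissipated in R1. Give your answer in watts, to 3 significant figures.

First combine the parallel branches into one equivalent R_p, then R1 + R_p is a series pair.
R_p = (1.20×2.99)/(1.20+2.99) = 0.8563 Ω
R_total = 3.30 + 0.8563 = 4.156 Ω
I = V / R_total = 3.70 / 4.156 = 0.8902 A
R1 carries the full series current, so P = I²R.
P_R1 = (0.8902)² × 3.30 = 2.615 W

2.62 W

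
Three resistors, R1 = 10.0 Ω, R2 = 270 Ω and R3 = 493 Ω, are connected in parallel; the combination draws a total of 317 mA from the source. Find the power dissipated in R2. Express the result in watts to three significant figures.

Only the total current is stated, so first find the parallel equivalent to get the voltage across the combination.
1/R_eq = 1/10.0 + 1/270 + 1/493 ⇒ R_eq = 9.458 Ω
V = I_total × R_eq = 0.3170 × 9.458 = 2.998 V
P_R2 = V² / R2 = (2.998)² / 270 = 0.03329 W

0.0333 W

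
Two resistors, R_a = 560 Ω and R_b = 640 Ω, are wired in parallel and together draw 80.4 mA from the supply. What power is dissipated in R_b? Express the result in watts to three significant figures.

0.901 W

Only the total current is stated, so first find the parallel equivalent to get the voltage across the combination.
1/R_eq = 1/560 + 1/640 ⇒ R_eq = 298.7 Ω
V = I_total × R_eq = 0.08040 × 298.7 = 24.01 V
P_R_b = V² / R_b = (24.01)² / 640 = 0.9010 W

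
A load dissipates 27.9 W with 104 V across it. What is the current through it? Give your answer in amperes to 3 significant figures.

0.268 A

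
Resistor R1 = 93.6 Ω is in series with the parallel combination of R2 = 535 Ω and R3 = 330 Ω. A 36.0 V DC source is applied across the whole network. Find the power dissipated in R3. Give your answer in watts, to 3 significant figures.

Reduce the parallel pair to R_p first; the network is then a simple series string.
R_p = (535×330)/(535+330) = 204.1 Ω
R_total = 93.6 + 204.1 = 297.7 Ω
I = V / R_total = 36.0 / 297.7 = 0.1209 A
Voltage across the parallel pair: V_p = I × R_p = 0.1209 × 204.1 = 24.68 V
With V_p across R3, its power is V_p²/R3.
P_R3 = (24.68)² / 330 = 1.846 W

1.85 W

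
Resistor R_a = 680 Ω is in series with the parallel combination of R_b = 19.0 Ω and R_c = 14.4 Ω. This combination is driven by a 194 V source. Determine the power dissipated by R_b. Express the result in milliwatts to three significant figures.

Replace R_b and R_c with their parallel equivalent so the circuit becomes R_a in series with R_p.
R_p = (19.0×14.4)/(19.0+14.4) = 8.192 Ω
R_total = 680 + 8.192 = 688.2 Ω
I = V / R_total = 194 / 688.2 = 0.2819 A
Voltage across the parallel pair: V_p = I × R_p = 0.2819 × 8.192 = 2.309 V
With V_p across R_b, its power is V_p²/R_b.
P_R_b = (2.309)² / 19.0 = 0.2807 W

281 mW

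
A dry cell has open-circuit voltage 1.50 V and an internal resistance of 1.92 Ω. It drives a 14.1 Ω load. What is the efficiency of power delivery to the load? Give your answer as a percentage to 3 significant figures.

88.0 %

Both r and R carry the same current, so the power split is just the resistance split: η = R/(R+r).
η = R / (R + r) = 14.1 / (14.1 + 1.92) = 0.8801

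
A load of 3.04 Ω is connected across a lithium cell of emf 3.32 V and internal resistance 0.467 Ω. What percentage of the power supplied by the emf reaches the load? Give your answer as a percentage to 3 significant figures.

86.7 %

η = P_load/(P_load+P_int) = I²R/(I²R+I²r) = R/(R+r) — the I² cancels for series elements.
η = R / (R + r) = 3.04 / (3.04 + 0.467) = 0.8668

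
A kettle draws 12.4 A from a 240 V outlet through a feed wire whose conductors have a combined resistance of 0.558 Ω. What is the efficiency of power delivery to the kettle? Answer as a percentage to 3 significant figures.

97.1 %

The feed wire carries the full 12.4 A.
P_line = I² R_line = (12.40)² × 0.558 = 85.80 W
P_source = V I = 240 × 12.40 = 2976 W; P_load = 2890 W
η = P_load / P_source = 2890 / 2976 = 0.9712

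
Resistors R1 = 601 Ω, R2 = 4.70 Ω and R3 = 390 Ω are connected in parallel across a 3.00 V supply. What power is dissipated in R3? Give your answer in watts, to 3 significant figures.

The supply voltage appears across each parallel branch — just use P = V²/R3.
P_R3 = V² / R3 = (3.00)² / 390 Ω = 0.02308 W

0.0231 W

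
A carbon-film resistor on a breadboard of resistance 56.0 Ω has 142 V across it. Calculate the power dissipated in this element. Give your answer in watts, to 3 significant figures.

360 W

We know the drop across the element and its resistance — P = V²/R, one step.
P = (142 V)² / 56.0 Ω = 360.1 W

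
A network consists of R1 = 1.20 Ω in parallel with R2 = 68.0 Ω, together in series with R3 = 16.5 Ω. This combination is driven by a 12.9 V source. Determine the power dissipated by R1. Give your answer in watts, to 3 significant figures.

Reduce the parallel combination to a single R_p; the circuit then becomes R_p in series with the remaining resistor.
R_p = (1.20×68.0)/(1.20+68.0) = 1.179 Ω
R_total = R_p + 16.5 = 1.179 + 16.5 = 17.68 Ω
I = V / R_total = 12.9 / 17.68 = 0.7297 A
Voltage across the parallel pair: V_p = I × R_p = 0.7297 × 1.179 = 0.8604 V
R1 sits across V_p; its power is V_p²/R.
P_R1 = (0.8604)² / 1.20 = 0.6169 W

0.617 W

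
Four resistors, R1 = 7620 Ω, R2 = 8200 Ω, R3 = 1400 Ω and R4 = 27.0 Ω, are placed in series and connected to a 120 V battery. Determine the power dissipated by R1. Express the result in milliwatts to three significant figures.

Every series element carries the same I. Get I from the total resistance, then P = I² × R1.
R_total = 7620 + 8200 + 1400 + 27.0 = 17250 Ω
I = V / R_total = 120 / 17250 = 0.006958 A
P_R1 = I² × R1 = (0.006958)² × 7620 = 0.3689 W

369 mW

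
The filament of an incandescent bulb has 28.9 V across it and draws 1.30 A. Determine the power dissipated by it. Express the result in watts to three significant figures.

37.6 W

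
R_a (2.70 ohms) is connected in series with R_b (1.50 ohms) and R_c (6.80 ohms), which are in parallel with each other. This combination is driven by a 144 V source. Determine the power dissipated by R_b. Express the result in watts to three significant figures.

Replace R_b and R_c with their parallel equivalent so the circuit becomes R_a in series with R_p.
R_p = (1.50×6.80)/(1.50+6.80) = 1.229 Ω
R_total = 2.70 + 1.229 = 3.929 Ω
I = V / R_total = 144 / 3.929 = 36.65 A
Voltage across the parallel pair: V_p = I × R_p = 36.65 × 1.229 = 45.04 V
R_b is across V_p, so use P = V²/R for that branch.
P_R_b = (45.04)² / 1.50 = 1352 W

1350 W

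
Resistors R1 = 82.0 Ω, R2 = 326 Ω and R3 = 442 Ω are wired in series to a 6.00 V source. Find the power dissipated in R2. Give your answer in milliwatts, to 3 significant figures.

16.2 mW

Since the resistors are in series they all carry the loop current I = V/R_total; the power in any one is I²R.
R_total = 82.0 + 326 + 442 = 850.0 Ω
I = V / R_total = 6.00 / 850.0 = 0.007059 A
P_R2 = I² × R2 = (0.007059)² × 326 = 0.01624 W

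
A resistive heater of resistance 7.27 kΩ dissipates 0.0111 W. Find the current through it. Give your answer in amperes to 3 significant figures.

Rearranging the power relation for the two known quantities gives I = √(P / R).
I = √(0.0111 / 7270) = 0.001236 A

0.00124 A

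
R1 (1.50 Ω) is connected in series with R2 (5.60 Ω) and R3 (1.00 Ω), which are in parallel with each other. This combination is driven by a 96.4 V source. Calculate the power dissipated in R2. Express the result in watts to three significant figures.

Collapse R2‖R3 to a single equivalent, reducing the network to two series elements.
R_p = (5.60×1.00)/(5.60+1.00) = 0.8485 Ω
R_total = 1.50 + 0.8485 = 2.348 Ω
I = V / R_total = 96.4 / 2.348 = 41.05 A
Voltage across the parallel pair: V_p = I × R_p = 41.05 × 0.8485 = 34.83 V
R2 is across V_p, so use P = V²/R for that branch.
P_R2 = (34.83)² / 5.60 = 216.6 W

217 W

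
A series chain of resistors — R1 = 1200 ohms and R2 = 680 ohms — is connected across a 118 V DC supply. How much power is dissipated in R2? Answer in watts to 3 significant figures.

2.68 W

Since the resistors are in series they all carry the loop current I = V/R_total; the power in any one is I²R.
R_total = 1200 + 680 = 1880 Ω
I = V / R_total = 118 / 1880 = 0.06277 A
P_R2 = I² × R2 = (0.06277)² × 680 = 2.679 W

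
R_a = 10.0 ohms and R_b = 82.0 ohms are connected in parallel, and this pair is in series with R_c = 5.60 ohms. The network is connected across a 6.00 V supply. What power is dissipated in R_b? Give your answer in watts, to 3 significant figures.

0.166 W

Collapse the R_a‖R_b pair into one equivalent R_p; then R_p and R_c form a series string.
R_p = (10.0×82.0)/(10.0+82.0) = 8.913 Ω
R_total = R_p + 5.60 = 8.913 + 5.60 = 14.51 Ω
I = V / R_total = 6.00 / 14.51 = 0.4134 A
Voltage across the parallel pair: V_p = I × R_p = 0.4134 × 8.913 = 3.685 V
R_b has V_p across it, so P = V_p²/R_b.
P_R_b = (3.685)² / 82.0 = 0.1656 W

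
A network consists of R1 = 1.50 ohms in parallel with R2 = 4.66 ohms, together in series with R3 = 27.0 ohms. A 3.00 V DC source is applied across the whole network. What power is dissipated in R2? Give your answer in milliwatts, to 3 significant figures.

Reduce the parallel combination to a single R_p; the circuit then becomes R_p in series with the remaining resistor.
R_p = (1.50×4.66)/(1.50+4.66) = 1.135 Ω
R_total = R_p + 27.0 = 1.135 + 27.0 = 28.13 Ω
I = V / R_total = 3.00 / 28.13 = 0.1066 A
Voltage across the parallel pair: V_p = I × R_p = 0.1066 × 1.135 = 0.1210 V
Use P = V²/R for R2 with V = V_p.
P_R2 = (0.1210)² / 4.66 = 0.003142 W

3.14 mW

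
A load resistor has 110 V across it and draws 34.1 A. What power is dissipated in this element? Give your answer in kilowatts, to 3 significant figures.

V and I are known directly — P = V I, no intermediate step needed.
P = 110 V × 34.10 A = 3751 W

3.75 kW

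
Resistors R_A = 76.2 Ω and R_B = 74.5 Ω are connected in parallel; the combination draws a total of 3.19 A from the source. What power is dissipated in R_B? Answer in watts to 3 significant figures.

The branches share the same voltage, but only the total current is given — find V from the equivalent resistance first.
1/R_eq = 1/76.2 + 1/74.5 ⇒ R_eq = 37.67 Ω
V = I_total × R_eq = 3.190 × 37.67 = 120.2 V
P_R_B = V² / R_B = (120.2)² / 74.5 = 193.8 W

194 W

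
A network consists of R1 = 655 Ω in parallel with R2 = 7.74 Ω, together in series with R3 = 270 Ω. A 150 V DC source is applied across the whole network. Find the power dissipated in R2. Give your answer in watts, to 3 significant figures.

2.21 W

Collapse the R1‖R2 pair into one equivalent R_p; then R_p and R3 form a series string.
R_p = (655×7.74)/(655+7.74) = 7.650 Ω
R_total = R_p + 270 = 7.650 + 270 = 277.6 Ω
I = V / R_total = 150 / 277.6 = 0.5402 A
Voltage across the parallel pair: V_p = I × R_p = 0.5402 × 7.650 = 4.133 V
Use P = V²/R for R2 with V = V_p.
P_R2 = (4.133)² / 7.74 = 2.207 W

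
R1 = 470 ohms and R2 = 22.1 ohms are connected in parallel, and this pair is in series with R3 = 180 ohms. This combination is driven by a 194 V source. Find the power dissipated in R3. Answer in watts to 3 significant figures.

168 W

First find R_p for the parallel pair, then treat R_p + R3 as a series loop.
R_p = (470×22.1)/(470+22.1) = 21.11 Ω
R_total = R_p + 180 = 21.11 + 180 = 201.1 Ω
I = V / R_total = 194 / 201.1 = 0.9647 A
R3 is the series element, so its power is I²R.
P_R3 = (0.9647)² × 180 = 167.5 W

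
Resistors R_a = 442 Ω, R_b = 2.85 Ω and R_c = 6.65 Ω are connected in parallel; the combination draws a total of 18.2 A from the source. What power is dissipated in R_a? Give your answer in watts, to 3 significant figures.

2.96 W

Parallel branches share V, not I — compute V via R_eq, then use V²/R for the target branch.
1/R_eq = 1/442 + 1/2.85 + 1/6.65 ⇒ R_eq = 1.986 Ω
V = I_total × R_eq = 18.20 × 1.986 = 36.15 V
P_R_a = V² / R_a = (36.15)² / 442 = 2.956 W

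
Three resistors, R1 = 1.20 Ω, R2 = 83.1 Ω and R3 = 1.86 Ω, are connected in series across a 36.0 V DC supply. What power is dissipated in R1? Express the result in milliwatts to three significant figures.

The current is common to all series resistors; compute it, then apply P = I²R for the target.
R_total = 1.20 + 83.1 + 1.86 = 86.16 Ω
I = V / R_total = 36.0 / 86.16 = 0.4178 A
P_R1 = I² × R1 = (0.4178)² × 1.20 = 0.2095 W

209 mW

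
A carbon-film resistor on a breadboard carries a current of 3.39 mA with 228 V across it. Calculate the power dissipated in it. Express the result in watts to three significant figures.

0.773 W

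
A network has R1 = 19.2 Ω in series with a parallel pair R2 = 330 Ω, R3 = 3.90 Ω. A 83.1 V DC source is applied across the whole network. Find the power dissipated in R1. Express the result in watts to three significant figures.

249 W

Replace R2 and R3 with their parallel equivalent so the circuit becomes R1 in series with R_p.
R_p = (330×3.90)/(330+3.90) = 3.854 Ω
R_total = 19.2 + 3.854 = 23.05 Ω
I = V / R_total = 83.1 / 23.05 = 3.605 A
The full supply current passes through R1: P = I²R.
P_R1 = (3.605)² × 19.2 = 249.5 W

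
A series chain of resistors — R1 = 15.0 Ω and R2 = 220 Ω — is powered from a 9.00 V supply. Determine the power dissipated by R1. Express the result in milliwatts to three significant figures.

22.0 mW

Since the resistors are in series they all carry the loop current I = V/R_total; the power in any one is I²R.
R_total = 15.0 + 220 = 235.0 Ω
I = V / R_total = 9.00 / 235.0 = 0.03830 A
P_R1 = I² × R1 = (0.03830)² × 15.0 = 0.02200 W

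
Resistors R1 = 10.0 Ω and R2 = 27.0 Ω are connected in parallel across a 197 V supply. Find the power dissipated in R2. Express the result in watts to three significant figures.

1440 W

R2 sits directly across the source, so P = V²/R with V = 197 V.
P_R2 = V² / R2 = (197)² / 27.0 Ω = 1437 W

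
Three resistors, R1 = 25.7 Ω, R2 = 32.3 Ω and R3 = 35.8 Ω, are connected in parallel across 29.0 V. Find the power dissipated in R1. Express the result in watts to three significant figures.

32.7 W

R1 sits directly across the source, so P = V²/R with V = 29.0 V.
P_R1 = V² / R1 = (29.0)² / 25.7 Ω = 32.72 W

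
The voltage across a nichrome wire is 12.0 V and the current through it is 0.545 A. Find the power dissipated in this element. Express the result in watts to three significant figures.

Both the voltage across and the current through the element are known, so P = V I applies directly.
P = 12.0 V × 0.5450 A = 6.540 W

6.54 W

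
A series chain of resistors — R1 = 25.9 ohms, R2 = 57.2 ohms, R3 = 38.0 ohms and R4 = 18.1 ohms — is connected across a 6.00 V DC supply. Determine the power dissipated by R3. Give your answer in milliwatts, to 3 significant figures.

Since the resistors are in series they all carry the loop current I = V/R_total; the power in any one is I²R.
R_total = 25.9 + 57.2 + 38.0 + 18.1 = 139.2 Ω
I = V / R_total = 6.00 / 139.2 = 0.04310 A
P_R3 = I² × R3 = (0.04310)² × 38.0 = 0.07060 W

70.6 mW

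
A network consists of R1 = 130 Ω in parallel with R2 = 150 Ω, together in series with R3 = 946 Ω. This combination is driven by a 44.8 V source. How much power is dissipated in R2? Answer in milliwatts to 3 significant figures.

62.9 mW

Combine R1 and R2 into their parallel equivalent first, reducing the network to two series resistors.
R_p = (130×150)/(130+150) = 69.64 Ω
R_total = R_p + 946 = 69.64 + 946 = 1016 Ω
I = V / R_total = 44.8 / 1016 = 0.04411 A
Voltage across the parallel pair: V_p = I × R_p = 0.04411 × 69.64 = 3.072 V
R2 has V_p across it, so P = V_p²/R2.
P_R2 = (3.072)² / 150 = 0.06291 W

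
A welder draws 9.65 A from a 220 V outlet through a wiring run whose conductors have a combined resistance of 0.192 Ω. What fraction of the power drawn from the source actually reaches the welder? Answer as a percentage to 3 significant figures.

The wiring run carries the full 9.65 A.
P_line = I² R_line = (9.650)² × 0.192 = 17.88 W
P_source = V I = 220 × 9.650 = 2123 W; P_load = 2105 W
η = P_load / P_source = 2105 / 2123 = 0.9916

99.2 %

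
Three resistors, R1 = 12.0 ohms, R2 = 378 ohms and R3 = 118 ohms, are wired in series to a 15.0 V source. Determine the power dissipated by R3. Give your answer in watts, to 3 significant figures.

0.103 W

Series elements share the same current, so find I first, then use P = I²R.
R_total = 12.0 + 378 + 118 = 508.0 Ω
I = V / R_total = 15.0 / 508.0 = 0.02953 A
P_R3 = I² × R3 = (0.02953)² × 118 = 0.1029 W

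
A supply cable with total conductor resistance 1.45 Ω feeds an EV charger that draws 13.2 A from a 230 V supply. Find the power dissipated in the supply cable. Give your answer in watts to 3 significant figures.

Only the current and the line resistance are needed for the I²R loss.
The supply cable carries the full 13.2 A.
P_line = I² R_line = (13.20)² × 1.45 = 252.6 W

253 W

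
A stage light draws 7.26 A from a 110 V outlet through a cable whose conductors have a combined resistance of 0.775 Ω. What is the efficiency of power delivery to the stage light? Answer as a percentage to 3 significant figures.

94.9 %

The cable carries the full 7.26 A.
P_line = I² R_line = (7.260)² × 0.775 = 40.85 W
P_source = V I = 110 × 7.260 = 798.6 W; P_load = 757.8 W
η = P_load / P_source = 757.8 / 798.6 = 0.9489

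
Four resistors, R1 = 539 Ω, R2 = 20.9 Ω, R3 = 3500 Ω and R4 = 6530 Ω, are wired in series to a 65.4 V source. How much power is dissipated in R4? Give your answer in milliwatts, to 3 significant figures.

249 mW

The current is common to all series resistors; compute it, then apply P = I²R for the target.
R_total = 539 + 20.9 + 3500 + 6530 = 10590 Ω
I = V / R_total = 65.4 / 10590 = 0.006176 A
P_R4 = I² × R4 = (0.006176)² × 6530 = 0.2490 W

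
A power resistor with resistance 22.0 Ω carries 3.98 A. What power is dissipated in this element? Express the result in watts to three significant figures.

348 W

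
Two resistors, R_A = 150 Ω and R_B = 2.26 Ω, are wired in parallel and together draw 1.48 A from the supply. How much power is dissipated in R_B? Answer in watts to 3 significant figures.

4.80 W

The branches share the same voltage, but only the total current is given — find V from the equivalent resistance first.
1/R_eq = 1/150 + 1/2.26 ⇒ R_eq = 2.226 Ω
V = I_total × R_eq = 1.480 × 2.226 = 3.295 V
P_R_B = V² / R_B = (3.295)² / 2.26 = 4.804 W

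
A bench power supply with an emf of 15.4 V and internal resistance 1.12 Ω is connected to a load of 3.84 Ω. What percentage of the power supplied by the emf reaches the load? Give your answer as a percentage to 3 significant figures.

77.4 %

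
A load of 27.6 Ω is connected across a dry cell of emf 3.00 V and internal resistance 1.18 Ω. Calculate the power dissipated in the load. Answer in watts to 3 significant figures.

0.300 W

With r and R in series, I = ε/(r+R); the load dissipates I²R.
I = ε / (r + R) = 3.00 / (1.18 + 27.6) = 0.1042 A
P_load = I² R = (0.1042)² × 27.6 = 0.2999 W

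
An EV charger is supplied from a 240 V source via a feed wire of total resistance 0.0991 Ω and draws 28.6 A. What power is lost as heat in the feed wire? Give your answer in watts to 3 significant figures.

81.1 W

The feed wire is a series resistance carrying the load current; its dissipation is I²R_line.
The feed wire carries the full 28.6 A.
P_line = I² R_line = (28.60)² × 0.0991 = 81.06 W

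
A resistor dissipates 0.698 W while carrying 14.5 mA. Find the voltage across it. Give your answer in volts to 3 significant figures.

From P = V I = I²R = V²/R, with the two given quantities we get V = P / I.
V = 0.698 / 0.01450 = 48.14 V

48.1 V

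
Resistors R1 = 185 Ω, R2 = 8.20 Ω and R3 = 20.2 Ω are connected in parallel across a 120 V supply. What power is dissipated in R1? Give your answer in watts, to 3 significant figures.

77.8 W

Every branch has 120 V across it, so for R1 the power is simply V²/R.
P_R1 = V² / R1 = (120)² / 185 Ω = 77.84 W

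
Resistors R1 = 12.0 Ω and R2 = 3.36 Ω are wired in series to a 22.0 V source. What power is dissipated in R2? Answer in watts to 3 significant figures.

The current is common to all series resistors; compute it, then apply P = I²R for the target.
R_total = 12.0 + 3.36 = 15.36 Ω
I = V / R_total = 22.0 / 15.36 = 1.432 A
P_R2 = I² × R2 = (1.432)² × 3.36 = 6.893 W

6.89 W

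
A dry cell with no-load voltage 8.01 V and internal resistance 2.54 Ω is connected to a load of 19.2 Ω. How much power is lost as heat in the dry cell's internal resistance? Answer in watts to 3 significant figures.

The internal resistance carries the same current as the load; P_int = I²r.
I = ε / (r + R) = 8.01 / (2.54 + 19.2) = 0.3684 A
P_int = I² r = (0.3684)² × 2.54 = 0.3448 W

0.345 W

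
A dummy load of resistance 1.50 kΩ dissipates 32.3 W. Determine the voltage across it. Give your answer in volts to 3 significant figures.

220 V

The two known quantities fix the third via V = √(P R).
V = √(32.3 × 1500) = 220.1 V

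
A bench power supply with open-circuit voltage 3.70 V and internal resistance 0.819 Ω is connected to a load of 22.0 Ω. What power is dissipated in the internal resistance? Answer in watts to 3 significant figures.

0.0215 W

The source's internal resistance is just another series element carrying I; its dissipation is I²r.
I = ε / (r + R) = 3.70 / (0.819 + 22.0) = 0.1621 A
P_int = I² r = (0.1621)² × 0.819 = 0.02153 W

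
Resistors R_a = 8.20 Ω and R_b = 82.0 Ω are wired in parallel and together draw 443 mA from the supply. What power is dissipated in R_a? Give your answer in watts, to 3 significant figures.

1.33 W

Only the total current is stated, so first find the parallel equivalent to get the voltage across the combination.
1/R_eq = 1/8.20 + 1/82.0 ⇒ R_eq = 7.455 Ω
V = I_total × R_eq = 0.4430 × 7.455 = 3.302 V
P_R_a = V² / R_a = (3.302)² / 8.20 = 1.330 W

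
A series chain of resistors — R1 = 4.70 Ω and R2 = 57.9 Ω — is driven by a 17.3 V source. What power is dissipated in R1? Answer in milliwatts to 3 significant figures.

In a series string the same current flows through every resistor — find that current, then P = I²R for the one we want.
R_total = 4.70 + 57.9 = 62.60 Ω
I = V / R_total = 17.3 / 62.60 = 0.2764 A
P_R1 = I² × R1 = (0.2764)² × 4.70 = 0.3590 W

359 mW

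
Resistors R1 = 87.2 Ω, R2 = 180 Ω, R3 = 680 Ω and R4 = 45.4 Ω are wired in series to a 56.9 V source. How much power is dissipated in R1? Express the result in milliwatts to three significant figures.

Series elements share the same current, so find I first, then use P = I²R.
R_total = 87.2 + 180 + 680 + 45.4 = 992.6 Ω
I = V / R_total = 56.9 / 992.6 = 0.05732 A
P_R1 = I² × R1 = (0.05732)² × 87.2 = 0.2865 W

287 mW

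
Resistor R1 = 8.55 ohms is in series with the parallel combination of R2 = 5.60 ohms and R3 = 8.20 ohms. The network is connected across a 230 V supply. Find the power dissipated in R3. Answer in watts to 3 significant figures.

First combine the parallel branches into one equivalent R_p, then R1 + R_p is a series pair.
R_p = (5.60×8.20)/(5.60+8.20) = 3.328 Ω
R_total = 8.55 + 3.328 = 11.88 Ω
I = V / R_total = 230 / 11.88 = 19.36 A
Voltage across the parallel pair: V_p = I × R_p = 19.36 × 3.328 = 64.44 V
R3 sees V_p directly, so P = V_p² / R3.
P_R3 = (64.44)² / 8.20 = 506.3 W

506 W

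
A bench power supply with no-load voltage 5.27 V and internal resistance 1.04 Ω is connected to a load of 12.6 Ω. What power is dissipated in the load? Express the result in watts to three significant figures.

Find the circuit current first, then P = I²R for the load (series elements share I).
I = ε / (r + R) = 5.27 / (1.04 + 12.6) = 0.3864 A
P_load = I² R = (0.3864)² × 12.6 = 1.881 W

1.88 W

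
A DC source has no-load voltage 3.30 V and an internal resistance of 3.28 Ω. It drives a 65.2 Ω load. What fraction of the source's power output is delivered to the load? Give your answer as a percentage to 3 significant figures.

Efficiency is P_load / P_total. With a series r and R sharing the same I, P = I²R for each, so η = R/(R+r).
η = R / (R + r) = 65.2 / (65.2 + 3.28) = 0.9521

95.2 %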